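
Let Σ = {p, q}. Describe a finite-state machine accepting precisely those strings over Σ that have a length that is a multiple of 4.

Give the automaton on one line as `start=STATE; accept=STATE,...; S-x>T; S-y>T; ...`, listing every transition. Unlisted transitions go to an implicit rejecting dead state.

Only the length mod 4 matters, so use a 4-cycle: from any state, every input symbol moves to the next state, wrapping D back to A. Mark A accepting.
With 4 states:
       p  q 
>* A   B  B 
   B   C  C 
   C   D  D 
   D   A  A 
(> = start, * = accepting)

start=A; accept=A; A-p>B; A-q>B; B-p>C; B-q>C; C-p>D; C-q>D; D-p>A; D-q>A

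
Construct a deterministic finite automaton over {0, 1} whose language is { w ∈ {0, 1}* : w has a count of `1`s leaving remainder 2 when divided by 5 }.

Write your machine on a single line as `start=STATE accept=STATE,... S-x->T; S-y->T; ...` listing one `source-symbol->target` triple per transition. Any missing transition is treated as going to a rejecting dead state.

start=A; accept=C; A-0->A; A-1->B; B-0->B; B-1->C; C-0->C; C-1->D; D-0->D; D-1->E; E-0->E; E-1->A

The only thing that matters is how many `1`s have appeared, reduced mod 5. Use one state per residue: A for 0, …, E for 4. Reading `1` moves to the next residue; anything else stays put. C is accepting.
With 5 states:
       0  1 
>  A   A  B 
   B   B  C 
 * C   C  D 
   D   D  E 
   E   E  A 
(> = start, * = accepting)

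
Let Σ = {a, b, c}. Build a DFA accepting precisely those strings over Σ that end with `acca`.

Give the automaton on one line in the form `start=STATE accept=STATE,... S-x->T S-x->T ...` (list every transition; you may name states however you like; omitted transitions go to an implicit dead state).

Remember how much of `acca` the current input suffix matches. State q0 means no match yet; q1 means the last symbol is `a`; q2 means the last 2 symbols are `ac`; q3 means the last 3 symbols are `acc`; q4 means the last 4 symbols are `acca`. Only q4 accepts. On a mismatch, fall back to the longest proper suffix that is still a prefix of `acca`.
        a   b   c  
>  q0   q1  q0  q0 
   q1   q1  q0  q2 
   q2   q1  q0  q3 
   q3   q4  q0  q0 
 * q4   q1  q0  q2 
(> = start, * = accepting)

start=q0 accept=q4 q0-a->q1 q0-b->q0 q0-c->q0 q1-a->q1 q1-b->q0 q1-c->q2 q2-a->q1 q2-b->q0 q2-c->q3 q3-a->q4 q3-b->q0 q3-c->q0 q4-a->q1 q4-b->q0 q4-c->q2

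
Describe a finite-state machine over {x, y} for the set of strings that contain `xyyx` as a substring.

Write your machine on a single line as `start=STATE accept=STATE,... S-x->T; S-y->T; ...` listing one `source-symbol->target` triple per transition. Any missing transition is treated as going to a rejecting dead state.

start=A; accept=E; A-x->B; A-y->A; B-x->B; B-y->C; C-x->B; C-y->D; D-x->E; D-y->A; E-x->E; E-y->E

Track how much of `xyyx` has been matched so far: state A is no progress, E is the absorbing accept state reached once `xyyx` has occurred. Intermediate states record partial matches; on a mismatch, fall back to the longest reusable overlap.
A 5-state machine:
       x  y 
>  A   B  A 
   B   B  C 
   C   B  D 
   D   E  A 
 * E   E  E 
(> = start, * = accepting)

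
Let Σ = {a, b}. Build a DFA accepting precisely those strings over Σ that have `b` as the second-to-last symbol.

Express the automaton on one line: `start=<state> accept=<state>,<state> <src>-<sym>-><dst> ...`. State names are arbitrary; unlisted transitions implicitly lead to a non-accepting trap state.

start=s0 accept=s5,s6 s0-a->s1 s0-b->s2 s1-a->s3 s1-b->s4 s2-a->s5 s2-b->s6 s3-a->s3 s3-b->s4 s4-a->s5 s4-b->s6 s5-a->s3 s5-b->s4 s6-a->s5 s6-b->s6

A DFA must remember the last 2 symbols (since which symbol is second-to-last isn't known until the input ends). Use one state per possible window of the last ≤2 symbols; accept from those whose window starts with `b`.
With 7 states:
        a   b  
>  s0   s1  s2 
   s1   s3  s4 
   s2   s5  s6 
   s3   s3  s4 
   s4   s5  s6 
 * s5   s3  s4 
 * s6   s5  s6 
(> = start, * = accepting)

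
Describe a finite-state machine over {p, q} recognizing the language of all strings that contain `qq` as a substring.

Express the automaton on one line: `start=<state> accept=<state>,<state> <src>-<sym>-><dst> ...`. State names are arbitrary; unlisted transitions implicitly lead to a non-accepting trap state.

Track how much of `qq` has been matched so far: state s0 is no progress, s2 is the absorbing accept state reached once `qq` has occurred. Intermediate states record partial matches; on a mismatch, fall back to the longest reusable overlap.
        p   q  
>  s0   s0  s1 
   s1   s0  s2 
 * s2   s2  s2 
(> = start, * = accepting)

start=s0 accept=s2 s0-p->s0 s0-q->s1 s1-p->s0 s1-q->s2 s2-p->s2 s2-q->s2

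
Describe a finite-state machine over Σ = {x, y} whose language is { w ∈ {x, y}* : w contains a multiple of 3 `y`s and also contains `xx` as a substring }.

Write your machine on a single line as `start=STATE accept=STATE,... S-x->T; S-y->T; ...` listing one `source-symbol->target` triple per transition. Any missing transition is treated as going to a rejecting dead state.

start=S0; accept=S3; S0-x->S1; S0-y->S2; S1-x->S3; S1-y->S2; S2-x->S4; S2-y->S5; S3-x->S3; S3-y->S6; S4-x->S6; S4-y->S5; S5-x->S7; S5-y->S0; S6-x->S6; S6-y->S8; S7-x->S8; S7-y->S0; S8-x->S8; S8-y->S3

Build one automaton per condition and run them in lockstep. The first has 3 states tracking the count of `y`s modulo 3; the second has 3 states tracking whether and how much of `xx` has been seen. A product state is a pair (one from each), accepting exactly when both do.
A 9-state machine:
        x   y  
>  S0   S1  S2 
   S1   S3  S2 
   S2   S4  S5 
 * S3   S3  S6 
   S4   S6  S5 
   S5   S7  S0 
   S6   S6  S8 
   S7   S8  S0 
   S8   S8  S3 
(> = start, * = accepting)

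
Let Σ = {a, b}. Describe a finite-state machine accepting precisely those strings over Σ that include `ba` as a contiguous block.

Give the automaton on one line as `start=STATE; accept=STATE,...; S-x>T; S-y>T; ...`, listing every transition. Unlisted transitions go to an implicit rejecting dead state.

Track how much of `ba` has been matched so far: state q0 is no progress, q2 is the absorbing accept state reached once `ba` has occurred. Intermediate states record partial matches; on a mismatch, fall back to the longest reusable overlap.
A 3-state machine:
        a   b  
>  q0   q0  q1 
   q1   q2  q1 
 * q2   q2  q2 
(> = start, * = accepting)

start=q0; accept=q2; q0-a>q0; q0-b>q1; q1-a>q2; q1-b>q1; q2-a>q2; q2-b>q2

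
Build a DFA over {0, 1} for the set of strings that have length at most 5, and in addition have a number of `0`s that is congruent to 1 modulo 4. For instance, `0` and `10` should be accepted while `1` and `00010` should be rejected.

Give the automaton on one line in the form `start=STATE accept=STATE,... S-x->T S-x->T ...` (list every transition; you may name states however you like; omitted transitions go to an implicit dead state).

start=q0 accept=q1,q4,q8,q13,q14 q0-0->q1 q0-1->q2 q1-0->q3 q1-1->q4 q2-0->q4 q2-1->q5 q3-0->q6 q3-1->q7 q4-0->q7 q4-1->q8 q5-0->q8 q5-1->q9 q6-0->q10 q6-1->q11 q7-0->q11 q7-1->q12 q8-0->q12 q8-1->q13 q9-0->q13 q9-1->q10 q10-0->q14 q10-1->q15 q11-0->q15 q11-1->q16 q12-0->q16 q12-1->q17 q13-0->q17 q13-1->q14 q14-0->q18 q14-1->q19 q15-0->q19 q15-1->q20 q16-0->q20 q16-1->q21 q17-0->q21 q17-1->q18 q18-0->q21 q18-1->q18 q19-0->q18 q19-1->q19 q20-0->q19 q20-1->q20 q21-0->q20 q21-1->q21

Run two small machines in parallel and take their product. One (7 states) tracks the input length, saturating at 6; the other (4 states) tracks the count of `0`s modulo 4. Each combined state is a pair, one component from each; accept when both components accept.
          0    1  
>  q0     q1   q2 
 * q1     q3   q4 
   q2     q4   q5 
   q3     q6   q7 
 * q4     q7   q8 
   q5     q8   q9 
   q6    q10  q11 
   q7    q11  q12 
 * q8    q12  q13 
   q9    q13  q10 
   q10   q14  q15 
   q11   q15  q16 
   q12   q16  q17 
 * q13   q17  q14 
 * q14   q18  q19 
   q15   q19  q20 
   q16   q20  q21 
   q17   q21  q18 
   q18   q21  q18 
   q19   q18  q19 
   q20   q19  q20 
   q21   q20  q21 
(> = start, * = accepting)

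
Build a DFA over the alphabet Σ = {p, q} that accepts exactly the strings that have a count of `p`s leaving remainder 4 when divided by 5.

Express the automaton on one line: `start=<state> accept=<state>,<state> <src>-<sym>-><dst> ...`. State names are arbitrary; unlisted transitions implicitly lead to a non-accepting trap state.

start=A accept=E A-p->B A-q->A B-p->C B-q->B C-p->D C-q->C D-p->E D-q->D E-p->A E-q->E

The only thing that matters is how many `p`s have appeared, reduced mod 5. Use one state per residue: A for 0, …, E for 4. Reading `p` moves to the next residue; anything else stays put. E is accepting.
       p  q 
>  A   B  A 
   B   C  B 
   C   D  C 
   D   E  D 
 * E   A  E 
(> = start, * = accepting)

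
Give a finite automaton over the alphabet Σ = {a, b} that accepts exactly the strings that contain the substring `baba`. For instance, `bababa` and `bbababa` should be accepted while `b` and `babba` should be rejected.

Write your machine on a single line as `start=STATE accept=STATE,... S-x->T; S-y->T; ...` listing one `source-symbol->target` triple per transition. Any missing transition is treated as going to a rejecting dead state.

start=S0; accept=S4; S0-a->S0; S0-b->S1; S1-a->S2; S1-b->S1; S2-a->S0; S2-b->S3; S3-a->S4; S3-b->S1; S4-a->S4; S4-b->S4

Track how much of `baba` has been matched so far: state S0 is no progress, S4 is the absorbing accept state reached once `baba` has occurred. Intermediate states record partial matches; on a mismatch, fall back to the longest reusable overlap.
        a   b  
>  S0   S0  S1 
   S1   S2  S1 
   S2   S0  S3 
   S3   S4  S1 
 * S4   S4  S4 
(> = start, * = accepting)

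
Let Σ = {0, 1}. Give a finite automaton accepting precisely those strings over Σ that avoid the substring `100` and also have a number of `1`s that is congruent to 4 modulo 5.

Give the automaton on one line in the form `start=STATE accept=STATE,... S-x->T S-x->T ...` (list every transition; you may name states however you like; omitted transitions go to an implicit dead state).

Build one automaton per condition and run them in lockstep. One (4 states) tracks partial matches of the forbidden pattern `100`; the other (5 states) tracks the count of `1`s modulo 5. Each combined state is a pair, one component from each; accept when both components accept. After merging equivalent states the machine shrinks.
12 states suffice.
          0    1  
>  q0     q0   q1 
   q1     q2   q3 
   q2     q4   q3 
   q3     q5   q6 
   q4     q4   q4 
   q5     q4   q6 
   q6     q7   q8 
   q7     q4   q8 
 * q8     q9  q10 
 * q9     q4  q10 
   q10   q11   q1 
   q11    q4   q1 
(> = start, * = accepting)

start=q0 accept=q8,q9 q0-0->q0 q0-1->q1 q1-0->q2 q1-1->q3 q2-0->q4 q2-1->q3 q3-0->q5 q3-1->q6 q4-0->q4 q4-1->q4 q5-0->q4 q5-1->q6 q6-0->q7 q6-1->q8 q7-0->q4 q7-1->q8 q8-0->q9 q8-1->q10 q9-0->q4 q9-1->q10 q10-0->q11 q10-1->q1 q11-0->q4 q11-1->q1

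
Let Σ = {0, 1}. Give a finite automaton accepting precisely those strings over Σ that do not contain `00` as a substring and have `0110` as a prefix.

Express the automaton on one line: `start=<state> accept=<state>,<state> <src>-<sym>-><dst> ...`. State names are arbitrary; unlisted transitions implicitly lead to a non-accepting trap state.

start=q0 accept=q5,q6 q0-0->q1 q0-1->q2 q1-0->q2 q1-1->q3 q2-0->q2 q2-1->q2 q3-0->q2 q3-1->q4 q4-0->q5 q4-1->q2 q5-0->q2 q5-1->q6 q6-0->q5 q6-1->q6

Handle the two conditions separately and then intersect. One (3 states) tracks partial matches of the forbidden pattern `00`; the other (6 states) tracks whether the input so far still matches the prefix `0110`. Each combined state is a pair, one component from each; accept when both components accept. Equivalent product states are then merged.
        0   1  
>  q0   q1  q2 
   q1   q2  q3 
   q2   q2  q2 
   q3   q2  q4 
   q4   q5  q2 
 * q5   q2  q6 
 * q6   q5  q6 
(> = start, * = accepting)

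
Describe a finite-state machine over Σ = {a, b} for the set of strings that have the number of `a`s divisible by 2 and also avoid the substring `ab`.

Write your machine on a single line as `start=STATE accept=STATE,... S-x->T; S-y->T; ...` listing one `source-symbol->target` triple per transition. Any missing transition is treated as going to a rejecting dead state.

start=s0; accept=s0,s2; s0-a->s1; s0-b->s0; s1-a->s2; s1-b->s3; s2-a->s1; s2-b->s3; s3-a->s3; s3-b->s3

Build one automaton per condition and run them in lockstep. One (2 states) tracks the count of `a`s modulo 2; the other (3 states) tracks partial matches of the forbidden pattern `ab`. Each combined state is a pair, one component from each; accept when both components accept. Equivalent product states are then merged.
        a   b  
>* s0   s1  s0 
   s1   s2  s3 
 * s2   s1  s3 
   s3   s3  s3 
(> = start, * = accepting)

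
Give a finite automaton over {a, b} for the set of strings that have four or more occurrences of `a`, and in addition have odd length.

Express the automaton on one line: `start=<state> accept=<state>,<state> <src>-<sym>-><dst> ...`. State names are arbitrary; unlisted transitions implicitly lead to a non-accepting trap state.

Build one automaton per condition and run them in lockstep. The first has 6 states tracking the count of `a`s, saturating at 5; the second has 2 states tracking the input length modulo 2. A product state is a pair (one from each), accepting exactly when both do. Minimizing collapses redundant product states.
A 10-state machine:
        a   b  
>  s0   s1  s2 
   s1   s3  s4 
   s2   s4  s0 
   s3   s5  s6 
   s4   s6  s1 
   s5   s7  s8 
   s6   s8  s3 
   s7   s9  s9 
   s8   s9  s5 
 * s9   s7  s7 
(> = start, * = accepting)

start=s0 accept=s9 s0-a->s1 s0-b->s2 s1-a->s3 s1-b->s4 s2-a->s4 s2-b->s0 s3-a->s5 s3-b->s6 s4-a->s6 s4-b->s1 s5-a->s7 s5-b->s8 s6-a->s8 s6-b->s3 s7-a->s9 s7-b->s9 s8-a->s9 s8-b->s5 s9-a->s7 s9-b->s7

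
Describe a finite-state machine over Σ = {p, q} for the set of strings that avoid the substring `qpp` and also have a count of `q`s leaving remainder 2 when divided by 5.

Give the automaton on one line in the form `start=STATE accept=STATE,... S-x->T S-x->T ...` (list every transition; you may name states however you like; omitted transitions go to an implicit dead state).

Handle the two conditions separately and then intersect. The first has 4 states tracking partial matches of the forbidden pattern `qpp`; the second has 5 states tracking the count of `q`s modulo 5. A product state is a pair (one from each), accepting exactly when both do. Equivalent product states are then merged.
With 12 states:
          p    q  
>  s0     s0   s1 
   s1     s2   s3 
   s2     s4   s3 
 * s3     s5   s6 
   s4     s4   s4 
 * s5     s4   s6 
   s6     s7   s8 
   s7     s4   s8 
   s8     s9  s10 
   s9     s4  s10 
   s10   s11   s1 
   s11    s4   s1 
(> = start, * = accepting)

start=s0 accept=s3,s5 s0-p->s0 s0-q->s1 s1-p->s2 s1-q->s3 s2-p->s4 s2-q->s3 s3-p->s5 s3-q->s6 s4-p->s4 s4-q->s4 s5-p->s4 s5-q->s6 s6-p->s7 s6-q->s8 s7-p->s4 s7-q->s8 s8-p->s9 s8-q->s10 s9-p->s4 s9-q->s10 s10-p->s11 s10-q->s1 s11-p->s4 s11-q->s1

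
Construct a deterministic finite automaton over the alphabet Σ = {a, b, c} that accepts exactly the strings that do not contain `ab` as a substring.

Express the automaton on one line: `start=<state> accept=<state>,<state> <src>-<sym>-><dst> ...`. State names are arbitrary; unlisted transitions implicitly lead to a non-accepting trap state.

Track partial matches of the forbidden pattern `ab`. State q2 is a dead state reached once `ab` has occurred; every other state accepts. q0 means no part of `ab` is currently matched.
With 3 states:
        a   b   c  
>* q0   q1  q0  q0 
 * q1   q1  q2  q0 
   q2   q2  q2  q2 
(> = start, * = accepting)

start=q0 accept=q0,q1 q0-a->q1 q0-b->q0 q0-c->q0 q1-a->q1 q1-b->q2 q1-c->q0 q2-a->q2 q2-b->q2 q2-c->q2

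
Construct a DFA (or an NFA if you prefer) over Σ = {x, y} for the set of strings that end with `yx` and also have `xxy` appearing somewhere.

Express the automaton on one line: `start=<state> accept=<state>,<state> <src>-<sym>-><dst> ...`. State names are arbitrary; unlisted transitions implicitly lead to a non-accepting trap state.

Run two small machines in parallel and take their product. The first has 3 states tracking how much of the suffix `yx` has currently been matched; the second has 4 states tracking whether and how much of `xxy` has been seen. A product state is a pair (one from each), accepting exactly when both do.
With 8 states:
        x   y  
>  q0   q1  q2 
   q1   q3  q2 
   q2   q4  q2 
   q3   q3  q5 
   q4   q3  q2 
   q5   q6  q5 
 * q6   q7  q5 
   q7   q7  q5 
(> = start, * = accepting)

start=q0 accept=q6 q0-x->q1 q0-y->q2 q1-x->q3 q1-y->q2 q2-x->q4 q2-y->q2 q3-x->q3 q3-y->q5 q4-x->q3 q4-y->q2 q5-x->q6 q5-y->q5 q6-x->q7 q6-y->q5 q7-x->q7 q7-y->q5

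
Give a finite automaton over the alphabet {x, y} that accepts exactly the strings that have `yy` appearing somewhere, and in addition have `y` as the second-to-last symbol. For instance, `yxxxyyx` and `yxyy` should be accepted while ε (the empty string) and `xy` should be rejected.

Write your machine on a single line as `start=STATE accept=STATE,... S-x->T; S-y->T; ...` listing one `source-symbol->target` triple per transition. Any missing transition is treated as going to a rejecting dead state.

start=q0; accept=q2,q3; q0-x->q0; q0-y->q1; q1-x->q0; q1-y->q2; q2-x->q3; q2-y->q2; q3-x->q4; q3-y->q5; q4-x->q4; q4-y->q5; q5-x->q3; q5-y->q2

Handle the two conditions separately and then intersect. The first has 3 states tracking whether and how much of `yy` has been seen; the second has 7 states tracking the last 2 symbols read. A product state is a pair (one from each), accepting exactly when both do. Minimizing collapses redundant product states.
        x   y  
>  q0   q0  q1 
   q1   q0  q2 
 * q2   q3  q2 
 * q3   q4  q5 
   q4   q4  q5 
   q5   q3  q2 
(> = start, * = accepting)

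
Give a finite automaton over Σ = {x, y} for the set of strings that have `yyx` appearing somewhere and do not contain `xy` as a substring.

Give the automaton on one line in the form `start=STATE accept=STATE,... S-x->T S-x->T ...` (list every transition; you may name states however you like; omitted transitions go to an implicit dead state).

start=s0 accept=s4 s0-x->s1 s0-y->s2 s1-x->s1 s1-y->s1 s2-x->s1 s2-y->s3 s3-x->s4 s3-y->s3 s4-x->s4 s4-y->s1

Run two small machines in parallel and take their product. The first has 4 states tracking whether and how much of `yyx` has been seen; the second has 3 states tracking partial matches of the forbidden pattern `xy`. A product state is a pair (one from each), accepting exactly when both do. After merging equivalent states the machine shrinks.
5 states suffice.
        x   y  
>  s0   s1  s2 
   s1   s1  s1 
   s2   s1  s3 
   s3   s4  s3 
 * s4   s4  s1 
(> = start, * = accepting)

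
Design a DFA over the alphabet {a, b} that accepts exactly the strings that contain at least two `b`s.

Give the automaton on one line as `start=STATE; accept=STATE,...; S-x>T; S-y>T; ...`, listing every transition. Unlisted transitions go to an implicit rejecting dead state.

start=s0; accept=s2,s3; s0-a>s0; s0-b>s1; s1-a>s1; s1-b>s2; s2-a>s2; s2-b>s3; s3-a>s3; s3-b>s3

Count `b`s, saturating at 3: states s0 through s2 mean 0 through 2 `b`s seen; s3 means more than 2. Each `b` increments (capped at s3); other symbols loop. Accept from {s2, s3}.
4 states suffice.
        a   b  
>  s0   s0  s1 
   s1   s1  s2 
 * s2   s2  s3 
 * s3   s3  s3 
(> = start, * = accepting)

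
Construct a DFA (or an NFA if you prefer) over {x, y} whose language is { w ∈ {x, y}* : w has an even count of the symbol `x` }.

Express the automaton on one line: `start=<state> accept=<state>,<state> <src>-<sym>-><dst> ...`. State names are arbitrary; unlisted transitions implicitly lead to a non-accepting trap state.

start=s0 accept=s0 s0-x->s1 s0-y->s0 s1-x->s0 s1-y->s1

Keep the running count of `x`s modulo 2: each `x` advances along the cycle s0 → s1 → s0 while other symbols loop. Accept at s0.
A 2-state machine:
        x   y  
>* s0   s1  s0 
   s1   s0  s1 
(> = start, * = accepting)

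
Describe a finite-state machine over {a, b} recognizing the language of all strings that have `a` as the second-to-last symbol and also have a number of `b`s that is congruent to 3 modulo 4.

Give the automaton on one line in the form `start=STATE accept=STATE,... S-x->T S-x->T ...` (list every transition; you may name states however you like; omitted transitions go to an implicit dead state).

Run two small machines in parallel and take their product. One (7 states) tracks the last 2 symbols read; the other (4 states) tracks the count of `b`s modulo 4. Each combined state is a pair, one component from each; accept when both components accept.
A 19-state machine:
          a    b  
>  S0     S1   S2 
   S1     S3   S4 
   S2     S5   S6 
   S3     S3   S4 
   S4     S5   S6 
   S5     S7   S8 
   S6     S9  S10 
   S7     S7   S8 
   S8     S9  S10 
   S9    S11  S12 
   S10   S13  S14 
   S11   S11  S12 
 * S12   S13  S14 
   S13   S15  S16 
   S14   S17  S18 
 * S15   S15  S16 
   S16   S17  S18 
   S17    S3   S4 
   S18    S5   S6 
(> = start, * = accepting)

start=S0 accept=S12,S15 S0-a->S1 S0-b->S2 S1-a->S3 S1-b->S4 S2-a->S5 S2-b->S6 S3-a->S3 S3-b->S4 S4-a->S5 S4-b->S6 S5-a->S7 S5-b->S8 S6-a->S9 S6-b->S10 S7-a->S7 S7-b->S8 S8-a->S9 S8-b->S10 S9-a->S11 S9-b->S12 S10-a->S13 S10-b->S14 S11-a->S11 S11-b->S12 S12-a->S13 S12-b->S14 S13-a->S15 S13-b->S16 S14-a->S17 S14-b->S18 S15-a->S15 S15-b->S16 S16-a->S17 S16-b->S18 S17-a->S3 S17-b->S4 S18-a->S5 S18-b->S6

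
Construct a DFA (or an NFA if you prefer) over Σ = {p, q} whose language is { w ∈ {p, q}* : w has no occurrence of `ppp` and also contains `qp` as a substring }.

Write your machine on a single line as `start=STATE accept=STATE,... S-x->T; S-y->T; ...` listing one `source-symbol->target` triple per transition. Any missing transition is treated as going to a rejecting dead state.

Run two small machines in parallel and take their product. One (4 states) tracks partial matches of the forbidden pattern `ppp`; the other (3 states) tracks whether and how much of `qp` has been seen. Each combined state is a pair, one component from each; accept when both components accept.
10 states suffice.
        p   q  
>  s0   s1  s2 
   s1   s3  s2 
   s2   s4  s2 
   s3   s5  s2 
 * s4   s6  s7 
   s5   s5  s8 
 * s6   s9  s7 
 * s7   s4  s7 
   s8   s9  s8 
   s9   s9  s9 
(> = start, * = accepting)

start=s0; accept=s4,s6,s7; s0-p->s1; s0-q->s2; s1-p->s3; s1-q->s2; s2-p->s4; s2-q->s2; s3-p->s5; s3-q->s2; s4-p->s6; s4-q->s7; s5-p->s5; s5-q->s8; s6-p->s9; s6-q->s7; s7-p->s4; s7-q->s7; s8-p->s9; s8-q->s8; s9-p->s9; s9-q->s9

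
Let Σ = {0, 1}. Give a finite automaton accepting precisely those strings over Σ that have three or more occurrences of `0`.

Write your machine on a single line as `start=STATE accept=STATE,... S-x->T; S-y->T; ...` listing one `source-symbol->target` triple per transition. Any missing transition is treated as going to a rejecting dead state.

start=q0; accept=q3,q4; q0-0->q1; q0-1->q0; q1-0->q2; q1-1->q1; q2-0->q3; q2-1->q2; q3-0->q4; q3-1->q3; q4-0->q4; q4-1->q4

Only the number of `0`s matters, and only up to 4. Make a chain q0 → q1 → q2 → q3 → q4 advanced by each `0` (with q4 absorbing); every other symbol self-loops. The accepting set is {q3, q4}.
        0   1  
>  q0   q1  q0 
   q1   q2  q1 
   q2   q3  q2 
 * q3   q4  q3 
 * q4   q4  q4 
(> = start, * = accepting)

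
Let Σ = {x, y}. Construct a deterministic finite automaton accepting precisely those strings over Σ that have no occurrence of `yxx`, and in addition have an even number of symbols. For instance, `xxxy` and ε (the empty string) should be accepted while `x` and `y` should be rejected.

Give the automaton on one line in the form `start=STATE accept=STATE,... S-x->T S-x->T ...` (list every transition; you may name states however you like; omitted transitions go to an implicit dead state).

Run two small machines in parallel and take their product. One (4 states) tracks partial matches of the forbidden pattern `yxx`; the other (2 states) tracks the input length modulo 2. Each combined state is a pair, one component from each; accept when both components accept.
        x   y  
>* q0   q1  q2 
   q1   q0  q3 
   q2   q4  q3 
 * q3   q5  q2 
 * q4   q6  q2 
   q5   q7  q3 
   q6   q7  q7 
   q7   q6  q6 
(> = start, * = accepting)

start=q0 accept=q0,q3,q4 q0-x->q1 q0-y->q2 q1-x->q0 q1-y->q3 q2-x->q4 q2-y->q3 q3-x->q5 q3-y->q2 q4-x->q6 q4-y->q2 q5-x->q7 q5-y->q3 q6-x->q7 q6-y->q7 q7-x->q6 q7-y->q6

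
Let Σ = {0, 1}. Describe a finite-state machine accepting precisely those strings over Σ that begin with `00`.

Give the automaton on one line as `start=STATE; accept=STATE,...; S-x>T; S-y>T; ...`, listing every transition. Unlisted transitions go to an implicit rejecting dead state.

Walk along `00` while the input agrees: from q0 take `0` to q1, and so on. Any deviation drops to the rejecting sink q3. Once q2 is reached the prefix is confirmed and every continuation is accepted.
With 4 states:
        0   1  
>  q0   q1  q3 
   q1   q2  q3 
 * q2   q2  q2 
   q3   q3  q3 
(> = start, * = accepting)

start=q0; accept=q2; q0-0>q1; q0-1>q3; q1-0>q2; q1-1>q3; q2-0>q2; q2-1>q2; q3-0>q3; q3-1>q3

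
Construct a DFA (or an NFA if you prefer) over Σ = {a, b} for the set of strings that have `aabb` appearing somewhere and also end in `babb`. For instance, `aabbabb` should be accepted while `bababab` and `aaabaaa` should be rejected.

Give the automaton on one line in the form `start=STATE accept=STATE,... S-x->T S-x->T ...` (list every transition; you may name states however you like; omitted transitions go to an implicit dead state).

start=q0 accept=q8 q0-a->q1 q0-b->q0 q1-a->q2 q1-b->q0 q2-a->q2 q2-b->q3 q3-a->q1 q3-b->q4 q4-a->q5 q4-b->q4 q5-a->q6 q5-b->q7 q6-a->q6 q6-b->q4 q7-a->q5 q7-b->q8 q8-a->q5 q8-b->q4

Run two small machines in parallel and take their product. The first has 5 states tracking whether and how much of `aabb` has been seen; the second has 5 states tracking how much of the suffix `babb` has currently been matched. A product state is a pair (one from each), accepting exactly when both do. Minimizing collapses redundant product states.
        a   b  
>  q0   q1  q0 
   q1   q2  q0 
   q2   q2  q3 
   q3   q1  q4 
   q4   q5  q4 
   q5   q6  q7 
   q6   q6  q4 
   q7   q5  q8 
 * q8   q5  q4 
(> = start, * = accepting)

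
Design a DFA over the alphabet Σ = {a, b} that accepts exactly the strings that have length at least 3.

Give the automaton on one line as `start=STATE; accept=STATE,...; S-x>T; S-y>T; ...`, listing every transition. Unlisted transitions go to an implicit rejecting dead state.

We only need to distinguish lengths 0, 1, …, 3, and '>3'. Chain q0 → q1 → q2 → q3 → q4 on every symbol, with q4 looping. Accepting states: {q3, q4}.
        a   b  
>  q0   q1  q1 
   q1   q2  q2 
   q2   q3  q3 
 * q3   q4  q4 
 * q4   q4  q4 
(> = start, * = accepting)

start=q0; accept=q3,q4; q0-a>q1; q0-b>q1; q1-a>q2; q1-b>q2; q2-a>q3; q2-b>q3; q3-a>q4; q3-b>q4; q4-a>q4; q4-b>q4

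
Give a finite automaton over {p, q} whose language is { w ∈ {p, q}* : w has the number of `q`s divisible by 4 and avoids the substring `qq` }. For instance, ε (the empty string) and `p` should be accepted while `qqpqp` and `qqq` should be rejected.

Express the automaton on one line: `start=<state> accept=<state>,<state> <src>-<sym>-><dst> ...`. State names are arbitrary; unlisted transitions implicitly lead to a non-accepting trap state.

start=s0 accept=s0,s8 s0-p->s0 s0-q->s1 s1-p->s2 s1-q->s3 s2-p->s2 s2-q->s4 s3-p->s3 s3-q->s3 s4-p->s5 s4-q->s3 s5-p->s5 s5-q->s6 s6-p->s7 s6-q->s3 s7-p->s7 s7-q->s8 s8-p->s0 s8-q->s3

Handle the two conditions separately and then intersect. The first has 4 states tracking the count of `q`s modulo 4; the second has 3 states tracking partial matches of the forbidden pattern `qq`. A product state is a pair (one from each), accepting exactly when both do. Equivalent product states are then merged.
        p   q  
>* s0   s0  s1 
   s1   s2  s3 
   s2   s2  s4 
   s3   s3  s3 
   s4   s5  s3 
   s5   s5  s6 
   s6   s7  s3 
   s7   s7  s8 
 * s8   s0  s3 
(> = start, * = accepting)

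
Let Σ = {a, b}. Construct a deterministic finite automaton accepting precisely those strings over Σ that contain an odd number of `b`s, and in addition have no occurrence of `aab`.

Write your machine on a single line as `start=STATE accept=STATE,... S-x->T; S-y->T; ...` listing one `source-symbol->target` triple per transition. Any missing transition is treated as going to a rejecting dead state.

start=S0; accept=S2,S4,S5; S0-a->S1; S0-b->S2; S1-a->S3; S1-b->S2; S2-a->S4; S2-b->S0; S3-a->S3; S3-b->S3; S4-a->S5; S4-b->S0; S5-a->S5; S5-b->S3

Run two small machines in parallel and take their product. The first has 2 states tracking the count of `b`s modulo 2; the second has 4 states tracking partial matches of the forbidden pattern `aab`. A product state is a pair (one from each), accepting exactly when both do. Minimizing collapses redundant product states.
With 6 states:
        a   b  
>  S0   S1  S2 
   S1   S3  S2 
 * S2   S4  S0 
   S3   S3  S3 
 * S4   S5  S0 
 * S5   S5  S3 
(> = start, * = accepting)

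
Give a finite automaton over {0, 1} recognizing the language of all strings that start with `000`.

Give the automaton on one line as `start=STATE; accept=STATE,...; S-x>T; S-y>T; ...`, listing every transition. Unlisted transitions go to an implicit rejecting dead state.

Check the first 3 symbols one by one: A through C record how many have matched `000` so far; any wrong symbol goes to the dead state E. After all 3 match we enter the accepting sink D.
       0  1 
>  A   B  E 
   B   C  E 
   C   D  E 
 * D   D  D 
   E   E  E 
(> = start, * = accepting)

start=A; accept=D; A-0>B; A-1>E; B-0>C; B-1>E; C-0>D; C-1>E; D-0>D; D-1>D; E-0>E; E-1>E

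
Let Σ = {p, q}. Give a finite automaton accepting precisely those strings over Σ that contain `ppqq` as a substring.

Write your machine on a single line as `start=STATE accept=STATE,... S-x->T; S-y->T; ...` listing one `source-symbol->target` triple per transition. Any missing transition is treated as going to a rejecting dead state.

start=s0; accept=s4; s0-p->s1; s0-q->s0; s1-p->s2; s1-q->s0; s2-p->s2; s2-q->s3; s3-p->s1; s3-q->s4; s4-p->s4; s4-q->s4

States s0..s3 record the length of the longest prefix of `ppqq` that matches the current input suffix. Reaching s4 means `ppqq` has been seen, and we stay there forever. Accept from s4.
A 5-state machine:
        p   q  
>  s0   s1  s0 
   s1   s2  s0 
   s2   s2  s3 
   s3   s1  s4 
 * s4   s4  s4 
(> = start, * = accepting)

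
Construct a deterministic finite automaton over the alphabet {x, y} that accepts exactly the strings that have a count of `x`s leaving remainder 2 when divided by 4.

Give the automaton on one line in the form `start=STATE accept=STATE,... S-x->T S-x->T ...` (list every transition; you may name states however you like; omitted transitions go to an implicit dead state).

The only thing that matters is how many `x`s have appeared, reduced mod 4. Use one state per residue: q0 for 0, …, q3 for 3. Reading `x` moves to the next residue; anything else stays put. q2 is accepting.
        x   y  
>  q0   q1  q0 
   q1   q2  q1 
 * q2   q3  q2 
   q3   q0  q3 
(> = start, * = accepting)

start=q0 accept=q2 q0-x->q1 q0-y->q0 q1-x->q2 q1-y->q1 q2-x->q3 q2-y->q2 q3-x->q0 q3-y->q3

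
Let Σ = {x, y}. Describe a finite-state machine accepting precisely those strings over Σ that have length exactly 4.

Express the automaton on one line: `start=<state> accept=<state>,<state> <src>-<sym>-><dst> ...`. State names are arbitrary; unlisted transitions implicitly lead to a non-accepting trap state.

We only need to distinguish lengths 0, 1, …, 4, and '>4'. Chain s0 → s1 → s2 → s3 → s4 → s5 on every symbol, with s5 looping. Accepting states: {s4}.
With 6 states:
        x   y  
>  s0   s1  s1 
   s1   s2  s2 
   s2   s3  s3 
   s3   s4  s4 
 * s4   s5  s5 
   s5   s5  s5 
(> = start, * = accepting)

start=s0 accept=s4 s0-x->s1 s0-y->s1 s1-x->s2 s1-y->s2 s2-x->s3 s2-y->s3 s3-x->s4 s3-y->s4 s4-x->s5 s4-y->s5 s5-x->s5 s5-y->s5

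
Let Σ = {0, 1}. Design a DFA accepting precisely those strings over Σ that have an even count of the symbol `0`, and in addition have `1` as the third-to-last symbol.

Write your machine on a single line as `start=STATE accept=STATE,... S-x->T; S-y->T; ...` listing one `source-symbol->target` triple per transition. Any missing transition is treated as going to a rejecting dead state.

Run two small machines in parallel and take their product. One (2 states) tracks the count of `0`s modulo 2; the other (15 states) tracks the last 3 symbols read. Each combined state is a pair, one component from each; accept when both components accept.
With 23 states:
          0    1  
>  q0     q1   q2 
   q1     q3   q4 
   q2     q5   q6 
   q3     q7   q8 
   q4     q9  q10 
   q5    q11  q12 
   q6    q13  q14 
   q7    q15  q16 
   q8    q17  q18 
   q9    q19  q20 
   q10   q21  q22 
 * q11    q7   q8 
   q12    q9  q10 
   q13   q11  q12 
 * q14   q13  q14 
   q15    q7   q8 
   q16    q9  q10 
   q17   q11  q12 
   q18   q13  q14 
   q19   q15  q16 
 * q20   q17  q18 
 * q21   q19  q20 
   q22   q21  q22 
(> = start, * = accepting)

start=q0; accept=q11,q14,q20,q21; q0-0->q1; q0-1->q2; q1-0->q3; q1-1->q4; q2-0->q5; q2-1->q6; q3-0->q7; q3-1->q8; q4-0->q9; q4-1->q10; q5-0->q11; q5-1->q12; q6-0->q13; q6-1->q14; q7-0->q15; q7-1->q16; q8-0->q17; q8-1->q18; q9-0->q19; q9-1->q20; q10-0->q21; q10-1->q22; q11-0->q7; q11-1->q8; q12-0->q9; q12-1->q10; q13-0->q11; q13-1->q12; q14-0->q13; q14-1->q14; q15-0->q7; q15-1->q8; q16-0->q9; q16-1->q10; q17-0->q11; q17-1->q12; q18-0->q13; q18-1->q14; q19-0->q15; q19-1->q16; q20-0->q17; q20-1->q18; q21-0->q19; q21-1->q20; q22-0->q21; q22-1->q22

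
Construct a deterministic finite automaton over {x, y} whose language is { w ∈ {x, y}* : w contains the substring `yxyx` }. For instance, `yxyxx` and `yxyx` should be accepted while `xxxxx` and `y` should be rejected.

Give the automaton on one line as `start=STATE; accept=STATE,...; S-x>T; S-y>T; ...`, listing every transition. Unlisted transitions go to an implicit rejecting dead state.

States S0..S3 record the length of the longest prefix of `yxyx` that matches the current input suffix. Reaching S4 means `yxyx` has been seen, and we stay there forever. Accept from S4.
A 5-state machine:
        x   y  
>  S0   S0  S1 
   S1   S2  S1 
   S2   S0  S3 
   S3   S4  S1 
 * S4   S4  S4 
(> = start, * = accepting)

start=S0; accept=S4; S0-x>S0; S0-y>S1; S1-x>S2; S1-y>S1; S2-x>S0; S2-y>S3; S3-x>S4; S3-y>S1; S4-x>S4; S4-y>S4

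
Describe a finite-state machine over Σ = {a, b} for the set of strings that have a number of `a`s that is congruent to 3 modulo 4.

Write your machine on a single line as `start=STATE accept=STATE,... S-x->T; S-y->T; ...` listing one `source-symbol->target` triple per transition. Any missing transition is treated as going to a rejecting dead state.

start=q0; accept=q3; q0-a->q1; q0-b->q0; q1-a->q2; q1-b->q1; q2-a->q3; q2-b->q2; q3-a->q0; q3-b->q3

The only thing that matters is how many `a`s have appeared, reduced mod 4. Use one state per residue: q0 for 0, …, q3 for 3. Reading `a` moves to the next residue; anything else stays put. q3 is accepting.
A 4-state machine:
        a   b  
>  q0   q1  q0 
   q1   q2  q1 
   q2   q3  q2 
 * q3   q0  q3 
(> = start, * = accepting)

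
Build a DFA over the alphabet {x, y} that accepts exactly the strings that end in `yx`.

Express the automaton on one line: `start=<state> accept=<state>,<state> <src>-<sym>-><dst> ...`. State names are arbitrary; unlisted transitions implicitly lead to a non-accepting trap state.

start=S0 accept=S2 S0-x->S0 S0-y->S1 S1-x->S2 S1-y->S1 S2-x->S0 S2-y->S1

Let each state record the length of the longest suffix of the input read so far that is also a prefix of `yx`. S1 means the last symbol is `y`; S2 means the last 2 symbols are `yx`. Accept only at S2, where the string currently ends in `yx`.
With 3 states:
        x   y  
>  S0   S0  S1 
   S1   S2  S1 
 * S2   S0  S1 
(> = start, * = accepting)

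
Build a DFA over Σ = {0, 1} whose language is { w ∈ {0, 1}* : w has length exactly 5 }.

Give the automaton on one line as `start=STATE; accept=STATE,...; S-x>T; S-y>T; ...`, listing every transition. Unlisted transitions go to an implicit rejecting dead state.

We only need to distinguish lengths 0, 1, …, 5, and '>5'. Chain q0 → q1 → q2 → q3 → q4 → q5 → q6 on every symbol, with q6 looping. Accepting states: {q5}.
A 7-state machine:
        0   1  
>  q0   q1  q1 
   q1   q2  q2 
   q2   q3  q3 
   q3   q4  q4 
   q4   q5  q5 
 * q5   q6  q6 
   q6   q6  q6 
(> = start, * = accepting)

start=q0; accept=q5; q0-0>q1; q0-1>q1; q1-0>q2; q1-1>q2; q2-0>q3; q2-1>q3; q3-0>q4; q3-1>q4; q4-0>q5; q4-1>q5; q5-0>q6; q5-1>q6; q6-0>q6; q6-1>q6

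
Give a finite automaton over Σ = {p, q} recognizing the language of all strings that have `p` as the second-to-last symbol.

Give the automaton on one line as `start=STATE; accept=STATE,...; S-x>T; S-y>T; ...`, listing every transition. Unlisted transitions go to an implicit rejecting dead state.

Because acceptance depends on a position counted from the end, the machine has to buffer the most recent 2 symbols. Make each state the string of the last up-to-2 symbols read; on input `x` shift the window left and append `x`. Accept when the buffered window has length 2 and begins with `p`.
7 states suffice.
        p   q  
>  S0   S1  S2 
   S1   S3  S4 
   S2   S5  S6 
 * S3   S3  S4 
 * S4   S5  S6 
   S5   S3  S4 
   S6   S5  S6 
(> = start, * = accepting)

start=S0; accept=S3,S4; S0-p>S1; S0-q>S2; S1-p>S3; S1-q>S4; S2-p>S5; S2-q>S6; S3-p>S3; S3-q>S4; S4-p>S5; S4-q>S6; S5-p>S3; S5-q>S4; S6-p>S5; S6-q>S6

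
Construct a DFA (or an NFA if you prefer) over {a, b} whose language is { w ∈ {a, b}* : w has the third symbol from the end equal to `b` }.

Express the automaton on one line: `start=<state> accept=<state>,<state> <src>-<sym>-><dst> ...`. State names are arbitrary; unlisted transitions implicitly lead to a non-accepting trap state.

start=q0 accept=q11,q12,q13,q14 q0-a->q1 q0-b->q2 q1-a->q3 q1-b->q4 q2-a->q5 q2-b->q6 q3-a->q7 q3-b->q8 q4-a->q9 q4-b->q10 q5-a->q11 q5-b->q12 q6-a->q13 q6-b->q14 q7-a->q7 q7-b->q8 q8-a->q9 q8-b->q10 q9-a->q11 q9-b->q12 q10-a->q13 q10-b->q14 q11-a->q7 q11-b->q8 q12-a->q9 q12-b->q10 q13-a->q11 q13-b->q12 q14-a->q13 q14-b->q14

Because acceptance depends on a position counted from the end, the machine has to buffer the most recent 3 symbols. Make each state the string of the last up-to-3 symbols read; on input `x` shift the window left and append `x`. Accept when the buffered window has length 3 and begins with `b`.
          a    b  
>  q0     q1   q2 
   q1     q3   q4 
   q2     q5   q6 
   q3     q7   q8 
   q4     q9  q10 
   q5    q11  q12 
   q6    q13  q14 
   q7     q7   q8 
   q8     q9  q10 
   q9    q11  q12 
   q10   q13  q14 
 * q11    q7   q8 
 * q12    q9  q10 
 * q13   q11  q12 
 * q14   q13  q14 
(> = start, * = accepting)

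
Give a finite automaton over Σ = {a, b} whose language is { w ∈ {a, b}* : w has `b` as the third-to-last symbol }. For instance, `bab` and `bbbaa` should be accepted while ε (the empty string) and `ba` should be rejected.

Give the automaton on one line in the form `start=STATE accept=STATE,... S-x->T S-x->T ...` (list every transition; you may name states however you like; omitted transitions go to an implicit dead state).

Because acceptance depends on a position counted from the end, the machine has to buffer the most recent 3 symbols. Make each state the string of the last up-to-3 symbols read; on input `x` shift the window left and append `x`. Accept when the buffered window has length 3 and begins with `b`.
With 15 states:
          a    b  
>  s0     s1   s2 
   s1     s3   s4 
   s2     s5   s6 
   s3     s7   s8 
   s4     s9  s10 
   s5    s11  s12 
   s6    s13  s14 
   s7     s7   s8 
   s8     s9  s10 
   s9    s11  s12 
   s10   s13  s14 
 * s11    s7   s8 
 * s12    s9  s10 
 * s13   s11  s12 
 * s14   s13  s14 
(> = start, * = accepting)

start=s0 accept=s11,s12,s13,s14 s0-a->s1 s0-b->s2 s1-a->s3 s1-b->s4 s2-a->s5 s2-b->s6 s3-a->s7 s3-b->s8 s4-a->s9 s4-b->s10 s5-a->s11 s5-b->s12 s6-a->s13 s6-b->s14 s7-a->s7 s7-b->s8 s8-a->s9 s8-b->s10 s9-a->s11 s9-b->s12 s10-a->s13 s10-b->s14 s11-a->s7 s11-b->s8 s12-a->s9 s12-b->s10 s13-a->s11 s13-b->s12 s14-a->s13 s14-b->s14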